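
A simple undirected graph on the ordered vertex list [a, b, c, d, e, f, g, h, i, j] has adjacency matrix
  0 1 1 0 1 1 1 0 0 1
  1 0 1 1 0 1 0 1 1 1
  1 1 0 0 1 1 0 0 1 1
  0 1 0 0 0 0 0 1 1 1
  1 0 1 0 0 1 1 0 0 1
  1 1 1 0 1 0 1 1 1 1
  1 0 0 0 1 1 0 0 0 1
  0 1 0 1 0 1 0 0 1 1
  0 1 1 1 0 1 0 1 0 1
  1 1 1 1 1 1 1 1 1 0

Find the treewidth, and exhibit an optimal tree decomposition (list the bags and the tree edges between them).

Every bag has size at most 5, so the width is 5 − 1 = 4 and tw(G) ≤ 4. Conversely, {b, d, h, i, j} is a clique of size 5, and the vertices of any clique must share a bag in every tree decomposition; so some bag has ≥ 5 vertices and tw(G) ≥ 4. The upper and lower bounds meet at 4, so that is the treewidth.

Treewidth 4.
One such decomposition:
Bags: B1 = {a, b, c, f, j}  B2 = {a, c, e, f, j}  B3 = {b, c, f, i, j}  B4 = {b, f, h, i, j}  B5 = {a, e, f, g, j}  B6 = {b, d, h, i, j}
Tree: B1–B2, B1–B3, B3–B4, B2–B5, B4–B6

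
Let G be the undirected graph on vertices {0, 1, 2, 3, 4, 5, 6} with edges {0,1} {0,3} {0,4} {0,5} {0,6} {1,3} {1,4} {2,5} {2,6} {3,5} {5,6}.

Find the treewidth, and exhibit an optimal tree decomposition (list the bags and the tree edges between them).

Every bag has size at most 3, so the width is 3 − 1 = 2 and tw(G) ≤ 2. On the other hand G contains the 3-clique {0, 1, 3}. A clique must lie in a single bag of any decomposition, so no decomposition can have width below 2. Therefore the treewidth is 2.

Treewidth 2.
Bags: B1 = {0, 1, 4}  B2 = {0, 1, 3}  B3 = {0, 3, 5}  B4 = {0, 5, 6}  B5 = {2, 5, 6}
Tree: B1–B2, B2–B3, B3–B4, B4–B5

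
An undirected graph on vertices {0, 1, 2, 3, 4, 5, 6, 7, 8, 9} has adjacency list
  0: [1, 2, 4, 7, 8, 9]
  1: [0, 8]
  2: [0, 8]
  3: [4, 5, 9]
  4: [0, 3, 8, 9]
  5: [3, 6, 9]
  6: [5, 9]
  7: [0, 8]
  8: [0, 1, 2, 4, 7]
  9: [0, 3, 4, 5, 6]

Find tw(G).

2

A width-2 tree decomposition is:
Bags: B1 = {3, 4, 9}  B2 = {0, 4, 9}  B3 = {3, 5, 9}  B4 = {5, 6, 9}  B5 = {0, 4, 8}  B6 = {0, 7, 8}  B7 = {0, 2, 8}  B8 = {0, 1, 8}
Tree: B1–B2, B1–B3, B3–B4, B2–B5, B5–B6, B5–B7, B6–B8
Each bag holds 3 vertices, so the decomposition has width 2, which upper-bounds the treewidth. Conversely, {0, 1, 8} is a clique of size 3, and the vertices of any clique must share a bag in every tree decomposition; so some bag has ≥ 3 vertices and tw(G) ≥ 2. The upper and lower bounds meet at 2, so that is the treewidth.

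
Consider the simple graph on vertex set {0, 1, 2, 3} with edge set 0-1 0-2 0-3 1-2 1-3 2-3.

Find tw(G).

A width-3 tree decomposition is:
Bags: B1 = {0, 1, 2, 3}
Tree: (single bag)
With just one bag of size 4, the width is 4 − 1 = 3, so tw(G) ≤ 3. Conversely, {0, 1, 2, 3} is a clique of size 4, and the vertices of any clique must share a bag in every tree decomposition; so some bag has ≥ 4 vertices and tw(G) ≥ 3. Therefore the treewidth is 3.

3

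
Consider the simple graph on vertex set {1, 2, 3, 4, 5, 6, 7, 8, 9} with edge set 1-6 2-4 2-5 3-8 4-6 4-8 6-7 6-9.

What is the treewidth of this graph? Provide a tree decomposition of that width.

The largest bag has 2 vertices, giving width 1; this decomposition certifies tw(G) ≤ 1. Since G has at least one edge (e.g. 4–8), it is not an edgeless graph, so tw(G) ≥ 1. The upper and lower bounds meet at 1, so that is the treewidth.

Treewidth 1.
Bags: B1 = {4, 8}  B2 = {4, 6}  B3 = {3, 8}  B4 = {1, 6}  B5 = {6, 9}  B6 = {2, 4}  B7 = {2, 5}  B8 = {6, 7}
Tree: B1–B2, B1–B3, B2–B4, B4–B5, B2–B6, B6–B7, B4–B8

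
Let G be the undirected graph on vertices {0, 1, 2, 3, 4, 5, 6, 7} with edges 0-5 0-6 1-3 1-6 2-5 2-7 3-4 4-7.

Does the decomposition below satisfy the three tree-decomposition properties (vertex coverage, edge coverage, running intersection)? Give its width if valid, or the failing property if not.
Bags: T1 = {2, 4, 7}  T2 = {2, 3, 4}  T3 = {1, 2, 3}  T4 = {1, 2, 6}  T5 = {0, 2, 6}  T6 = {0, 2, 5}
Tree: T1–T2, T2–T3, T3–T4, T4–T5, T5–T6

Vertex coverage: the bags together contain {0, 1, 2, 3, 4, 5, 6, 7}, the full vertex set. Edge coverage: each edge of G has both endpoints in at least one bag. Running intersection: for every vertex, the bags containing it form a connected subtree. All three properties hold, so this is a valid tree decomposition of width max|bag| − 1 = 2, and hence tw(G) ≤ 2.

Yes; width 2.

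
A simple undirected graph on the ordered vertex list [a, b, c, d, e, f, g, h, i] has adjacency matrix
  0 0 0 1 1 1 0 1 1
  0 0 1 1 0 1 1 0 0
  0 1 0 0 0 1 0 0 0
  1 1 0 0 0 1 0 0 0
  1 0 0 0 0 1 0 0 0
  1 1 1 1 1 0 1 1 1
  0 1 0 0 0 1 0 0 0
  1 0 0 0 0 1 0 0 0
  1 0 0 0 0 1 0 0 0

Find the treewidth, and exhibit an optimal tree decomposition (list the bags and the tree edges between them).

Treewidth 2.
One optimal decomposition is:
Bags: B1 = {a, d, f}  B2 = {a, f, i}  B3 = {b, d, f}  B4 = {a, e, f}  B5 = {a, f, h}  B6 = {b, f, g}  B7 = {b, c, f}
Tree: B1–B2, B1–B3, B2–B4, B2–B5, B3–B6, B3–B7

Each bag holds 3 vertices, so the decomposition has width 2, which upper-bounds the treewidth. Conversely, {b, f, g} is a clique of size 3, and the vertices of any clique must share a bag in every tree decomposition; so some bag has ≥ 3 vertices and tw(G) ≥ 2. Hence tw(G) = 2 exactly.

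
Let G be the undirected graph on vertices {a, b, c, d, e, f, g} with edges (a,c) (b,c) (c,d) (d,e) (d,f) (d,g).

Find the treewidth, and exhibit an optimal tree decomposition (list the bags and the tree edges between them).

Treewidth 1.
One optimal decomposition is:
Bags: B1 = {d, g}  B2 = {c, d}  B3 = {d, e}  B4 = {a, c}  B5 = {d, f}  B6 = {b, c}
Tree: B1–B2, B2–B3, B2–B4, B3–B5, B2–B6

The largest bag has 2 vertices, giving width 1; this decomposition certifies tw(G) ≤ 1. G has an edge, so its treewidth is at least 1. Combining the bounds, tw(G) = 1.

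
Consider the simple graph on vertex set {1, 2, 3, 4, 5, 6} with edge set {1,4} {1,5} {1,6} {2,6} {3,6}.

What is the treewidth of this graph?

1

A width-1 tree decomposition is:
Bags: B1 = {3, 6}  B2 = {1, 6}  B3 = {2, 6}  B4 = {1, 4}  B5 = {1, 5}
Tree: B1–B2, B2–B3, B2–B4, B4–B5
Every bag has size at most 2, so the width is 2 − 1 = 1 and tw(G) ≤ 1. Since G has at least one edge (e.g. 3–6), it is not an edgeless graph, so tw(G) ≥ 1. Therefore the treewidth is 1.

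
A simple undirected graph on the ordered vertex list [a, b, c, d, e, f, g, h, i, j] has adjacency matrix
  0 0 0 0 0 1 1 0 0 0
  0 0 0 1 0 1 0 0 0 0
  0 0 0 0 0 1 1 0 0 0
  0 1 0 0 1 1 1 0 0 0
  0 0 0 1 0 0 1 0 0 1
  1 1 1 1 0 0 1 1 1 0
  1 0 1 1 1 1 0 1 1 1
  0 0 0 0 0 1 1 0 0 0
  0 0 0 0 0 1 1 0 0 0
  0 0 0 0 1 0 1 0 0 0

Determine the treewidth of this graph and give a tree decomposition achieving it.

Treewidth 2.
One such decomposition:
Bags: B1 = {d, f, g}  B2 = {f, g, i}  B3 = {b, d, f}  B4 = {d, e, g}  B5 = {e, g, j}  B6 = {a, f, g}  B7 = {c, f, g}  B8 = {f, g, h}
Tree: B1–B2, B1–B3, B1–B4, B4–B5, B2–B6, B1–B7, B6–B8

The largest bag has 3 vertices, giving width 2; this decomposition certifies tw(G) ≤ 2. On the other hand G contains the 3-clique {e, g, j}. A clique must lie in a single bag of any decomposition, so no decomposition can have width below 2. The upper and lower bounds meet at 2, so that is the treewidth.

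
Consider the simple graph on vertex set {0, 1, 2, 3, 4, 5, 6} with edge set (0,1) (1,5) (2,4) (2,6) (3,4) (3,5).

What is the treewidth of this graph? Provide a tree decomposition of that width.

The largest bag has 2 vertices, giving width 1; this decomposition certifies tw(G) ≤ 1. Any graph with an edge has treewidth ≥ 1, and G has the edge 6–2. Combining the bounds, tw(G) = 1.

Treewidth 1.
One optimal decomposition is:
Bags: B1 = {2, 6}  B2 = {2, 4}  B3 = {3, 4}  B4 = {3, 5}  B5 = {1, 5}  B6 = {0, 1}
Tree: B1–B2, B2–B3, B3–B4, B4–B5, B5–B6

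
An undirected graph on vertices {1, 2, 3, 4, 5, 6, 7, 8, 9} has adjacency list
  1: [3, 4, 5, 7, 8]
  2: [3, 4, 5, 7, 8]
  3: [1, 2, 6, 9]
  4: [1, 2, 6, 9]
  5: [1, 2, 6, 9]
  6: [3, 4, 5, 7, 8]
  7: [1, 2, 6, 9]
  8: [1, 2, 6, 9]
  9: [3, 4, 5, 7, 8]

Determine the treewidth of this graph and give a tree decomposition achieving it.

Treewidth 4.
One optimal decomposition is:
Bags: B1 = {1, 2, 6, 8, 9}  B2 = {1, 2, 4, 6, 9}  B3 = {1, 2, 3, 6, 9}  B4 = {1, 2, 6, 7, 9}  B5 = {1, 2, 5, 6, 9}
Tree: B1–B2, B2–B3, B3–B4, B4–B5

Each bag holds 5 vertices, so the decomposition has width 4, which upper-bounds the treewidth. For the lower bound: the 5 vertex sets {8,9}, {4,6}, {2,3}, {1}, {7} are disjoint, each induces a connected subgraph, and every pair is joined by at least one edge of G. Contracting each set to a single vertex therefore yields K_{5} as a minor, and since treewidth is minor-monotone, tw(G) ≥ tw(K_{5}) = 4. Hence tw(G) = 4 exactly.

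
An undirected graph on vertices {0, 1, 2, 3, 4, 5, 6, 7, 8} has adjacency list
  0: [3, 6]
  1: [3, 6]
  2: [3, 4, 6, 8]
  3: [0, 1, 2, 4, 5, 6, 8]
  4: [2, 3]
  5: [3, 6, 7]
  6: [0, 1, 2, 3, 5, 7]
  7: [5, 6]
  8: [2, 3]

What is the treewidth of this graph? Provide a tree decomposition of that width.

Every bag has size at most 3, so the width is 3 − 1 = 2 and tw(G) ≤ 2. Conversely, {2, 3, 8} is a clique of size 3, and the vertices of any clique must share a bag in every tree decomposition; so some bag has ≥ 3 vertices and tw(G) ≥ 2. Combining the bounds, tw(G) = 2.

Treewidth 2.
Bags: B1 = {2, 3, 8}  B2 = {2, 3, 6}  B3 = {0, 3, 6}  B4 = {1, 3, 6}  B5 = {2, 3, 4}  B6 = {3, 5, 6}  B7 = {5, 6, 7}
Tree: B1–B2, B2–B3, B3–B4, B2–B5, B4–B6, B6–B7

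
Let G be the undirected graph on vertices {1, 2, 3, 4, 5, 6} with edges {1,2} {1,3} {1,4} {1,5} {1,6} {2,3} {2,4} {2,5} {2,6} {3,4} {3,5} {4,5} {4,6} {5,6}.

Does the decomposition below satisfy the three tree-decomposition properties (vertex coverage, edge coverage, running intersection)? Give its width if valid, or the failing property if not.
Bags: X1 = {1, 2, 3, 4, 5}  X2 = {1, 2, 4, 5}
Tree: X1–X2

A tree decomposition must satisfy three properties: every vertex lies in some bag; for every edge, both endpoints lie together in some bag; and for every vertex, the bags containing it form a connected subtree. Here vertex 6 appears in no bag, so the decomposition is invalid.

No — vertex 6 appears in no bag.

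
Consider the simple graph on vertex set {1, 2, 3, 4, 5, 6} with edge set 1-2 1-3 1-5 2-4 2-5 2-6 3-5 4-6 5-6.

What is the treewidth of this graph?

A width-2 tree decomposition is:
Bags: B1 = {1, 2, 5}  B2 = {2, 5, 6}  B3 = {1, 3, 5}  B4 = {2, 4, 6}
Tree: B1–B2, B1–B3, B2–B4
The largest bag has 3 vertices, giving width 2; this decomposition certifies tw(G) ≤ 2. Conversely, {2, 4, 6} is a clique of size 3, and the vertices of any clique must share a bag in every tree decomposition; so some bag has ≥ 3 vertices and tw(G) ≥ 2. The upper and lower bounds meet at 2, so that is the treewidth.

2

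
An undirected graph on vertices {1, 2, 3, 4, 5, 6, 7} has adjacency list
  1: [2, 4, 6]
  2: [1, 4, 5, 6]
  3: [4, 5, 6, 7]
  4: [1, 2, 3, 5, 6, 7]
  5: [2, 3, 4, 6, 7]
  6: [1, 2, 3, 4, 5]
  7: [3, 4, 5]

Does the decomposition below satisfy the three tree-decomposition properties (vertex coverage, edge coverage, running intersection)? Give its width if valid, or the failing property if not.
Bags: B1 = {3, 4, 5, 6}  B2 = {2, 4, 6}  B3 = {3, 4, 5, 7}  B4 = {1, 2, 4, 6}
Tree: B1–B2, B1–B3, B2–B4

A tree decomposition must satisfy three properties: every vertex lies in some bag; for every edge, both endpoints lie together in some bag; and for every vertex, the bags containing it form a connected subtree. Here edge (5,2) lies in no bag, so the decomposition is invalid.

No — edge (5,2) lies in no bag.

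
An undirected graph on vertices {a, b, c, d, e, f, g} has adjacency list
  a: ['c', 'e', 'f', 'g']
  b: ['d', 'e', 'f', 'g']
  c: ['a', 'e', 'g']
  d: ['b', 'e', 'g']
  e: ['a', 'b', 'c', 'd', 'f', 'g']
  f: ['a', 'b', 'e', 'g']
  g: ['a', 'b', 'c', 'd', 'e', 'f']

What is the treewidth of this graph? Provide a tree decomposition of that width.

Treewidth 3.
Bags: B1 = {b, d, e, g}  B2 = {b, e, f, g}  B3 = {a, e, f, g}  B4 = {a, c, e, g}
Tree: B1–B2, B2–B3, B3–B4

Each bag holds 4 vertices, so the decomposition has width 3, which upper-bounds the treewidth. On the other hand G contains the 4-clique {b, d, e, g}. A clique must lie in a single bag of any decomposition, so no decomposition can have width below 3. Hence tw(G) = 3 exactly.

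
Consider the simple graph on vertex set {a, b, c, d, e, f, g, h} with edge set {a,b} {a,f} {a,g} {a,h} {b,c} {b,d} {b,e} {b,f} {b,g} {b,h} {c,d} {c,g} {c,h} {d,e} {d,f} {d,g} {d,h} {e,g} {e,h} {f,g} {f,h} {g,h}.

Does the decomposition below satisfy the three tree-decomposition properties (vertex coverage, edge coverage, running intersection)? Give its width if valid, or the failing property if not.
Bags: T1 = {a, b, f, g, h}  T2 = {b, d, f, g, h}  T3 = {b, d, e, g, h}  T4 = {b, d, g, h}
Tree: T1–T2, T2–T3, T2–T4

No — vertex c appears in no bag.

A tree decomposition must satisfy three properties: every vertex lies in some bag; for every edge, both endpoints lie together in some bag; and for every vertex, the bags containing it form a connected subtree. Here vertex c appears in no bag, so the decomposition is invalid.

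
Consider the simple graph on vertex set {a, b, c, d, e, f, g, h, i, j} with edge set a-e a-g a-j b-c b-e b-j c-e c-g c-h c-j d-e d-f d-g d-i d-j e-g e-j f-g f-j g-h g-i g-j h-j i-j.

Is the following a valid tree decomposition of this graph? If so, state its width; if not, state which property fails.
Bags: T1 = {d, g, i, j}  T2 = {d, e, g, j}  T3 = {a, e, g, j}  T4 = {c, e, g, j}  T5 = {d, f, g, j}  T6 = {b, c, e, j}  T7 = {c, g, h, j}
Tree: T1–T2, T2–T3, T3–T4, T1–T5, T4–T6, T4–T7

Yes; width 3.

Checking the three conditions: (i) the bags cover all of {a, b, c, d, e, f, g, h, i, j}; (ii) for each edge, some bag contains both endpoints; (iii) the bags containing any fixed vertex form a subtree. All hold, so the decomposition is valid with width 4 − 1 = 3.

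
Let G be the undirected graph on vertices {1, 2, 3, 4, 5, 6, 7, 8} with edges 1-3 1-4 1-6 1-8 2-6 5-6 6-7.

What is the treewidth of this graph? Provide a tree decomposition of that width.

The largest bag has 2 vertices, giving width 1; this decomposition certifies tw(G) ≤ 1. G has an edge, so its treewidth is at least 1. The upper and lower bounds meet at 1, so that is the treewidth.

Treewidth 1.
One optimal decomposition is:
Bags: B1 = {5, 6}  B2 = {1, 6}  B3 = {1, 8}  B4 = {1, 3}  B5 = {1, 4}  B6 = {6, 7}  B7 = {2, 6}
Tree: B1–B2, B2–B3, B3–B4, B4–B5, B2–B6, B1–B7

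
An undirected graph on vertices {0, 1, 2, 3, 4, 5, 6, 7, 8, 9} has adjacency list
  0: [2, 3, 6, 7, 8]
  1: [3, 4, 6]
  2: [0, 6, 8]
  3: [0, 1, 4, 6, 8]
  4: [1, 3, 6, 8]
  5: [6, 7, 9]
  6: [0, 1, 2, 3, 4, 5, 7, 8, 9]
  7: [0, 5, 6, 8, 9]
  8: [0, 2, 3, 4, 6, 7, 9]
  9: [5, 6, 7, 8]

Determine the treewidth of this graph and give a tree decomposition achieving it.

Treewidth 3.
One such decomposition:
Bags: B1 = {0, 6, 7, 8}  B2 = {6, 7, 8, 9}  B3 = {0, 3, 6, 8}  B4 = {5, 6, 7, 9}  B5 = {0, 2, 6, 8}  B6 = {3, 4, 6, 8}  B7 = {1, 3, 4, 6}
Tree: B1–B2, B1–B3, B2–B4, B3–B5, B3–B6, B6–B7

Each bag holds 4 vertices, so the decomposition has width 3, which upper-bounds the treewidth. Conversely, {0, 2, 6, 8} is a clique of size 4, and the vertices of any clique must share a bag in every tree decomposition; so some bag has ≥ 4 vertices and tw(G) ≥ 3. The upper and lower bounds meet at 3, so that is the treewidth.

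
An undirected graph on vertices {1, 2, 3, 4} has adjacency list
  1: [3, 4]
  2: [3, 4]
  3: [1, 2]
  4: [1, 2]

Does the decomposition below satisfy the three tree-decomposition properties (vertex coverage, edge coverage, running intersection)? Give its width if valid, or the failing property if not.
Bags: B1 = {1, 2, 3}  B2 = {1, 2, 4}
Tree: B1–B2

Checking the three conditions: (i) the bags cover all of {1, 2, 3, 4}; (ii) for each edge, some bag contains both endpoints; (iii) the bags containing any fixed vertex form a subtree. All hold, so the decomposition is valid with width 3 − 1 = 2.

Yes; width 2.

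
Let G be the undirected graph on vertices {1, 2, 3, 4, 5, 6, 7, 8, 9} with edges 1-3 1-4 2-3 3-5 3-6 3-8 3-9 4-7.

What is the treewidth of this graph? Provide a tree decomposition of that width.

Each bag holds 2 vertices, so the decomposition has width 1, which upper-bounds the treewidth. Since G has at least one edge (e.g. 1–3), it is not an edgeless graph, so tw(G) ≥ 1. Combining the bounds, tw(G) = 1.

Treewidth 1.
One optimal decomposition is:
Bags: B1 = {1, 3}  B2 = {3, 6}  B3 = {3, 8}  B4 = {1, 4}  B5 = {2, 3}  B6 = {3, 5}  B7 = {3, 9}  B8 = {4, 7}
Tree: B1–B2, B2–B3, B1–B4, B2–B5, B2–B6, B1–B7, B4–B8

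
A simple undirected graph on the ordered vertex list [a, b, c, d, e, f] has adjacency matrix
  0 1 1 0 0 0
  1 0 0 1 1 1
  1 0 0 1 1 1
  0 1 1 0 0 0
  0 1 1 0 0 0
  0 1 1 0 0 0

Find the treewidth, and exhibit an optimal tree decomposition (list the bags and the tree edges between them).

Each bag holds 3 vertices, so the decomposition has width 2, which upper-bounds the treewidth. Since c–e–b–d–c is a cycle in G, G is not acyclic. Forests are exactly the graphs of treewidth ≤ 1, so tw(G) ≥ 2. The upper and lower bounds meet at 2, so that is the treewidth.

Treewidth 2.
Bags: B1 = {b, c, e}  B2 = {b, c, d}  B3 = {a, b, c}  B4 = {b, c, f}
Tree: B1–B2, B2–B3, B3–B4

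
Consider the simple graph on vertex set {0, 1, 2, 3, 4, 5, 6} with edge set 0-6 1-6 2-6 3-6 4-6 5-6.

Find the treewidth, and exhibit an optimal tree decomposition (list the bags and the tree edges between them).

Each bag holds 2 vertices, so the decomposition has width 1, which upper-bounds the treewidth. Since G has at least one edge (e.g. 6–4), it is not an edgeless graph, so tw(G) ≥ 1. Therefore the treewidth is 1.

Treewidth 1.
One optimal decomposition is:
Bags: B1 = {4, 6}  B2 = {2, 6}  B3 = {1, 6}  B4 = {0, 6}  B5 = {5, 6}  B6 = {3, 6}
Tree: B1–B2, B1–B3, B2–B4, B1–B5, B4–B6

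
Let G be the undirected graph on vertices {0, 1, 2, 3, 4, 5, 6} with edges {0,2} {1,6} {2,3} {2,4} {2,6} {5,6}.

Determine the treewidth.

1

A width-1 tree decomposition is:
Bags: B1 = {0, 2}  B2 = {2, 6}  B3 = {1, 6}  B4 = {2, 3}  B5 = {5, 6}  B6 = {2, 4}
Tree: B1–B2, B2–B3, B1–B4, B3–B5, B1–B6
Each bag holds 2 vertices, so the decomposition has width 1, which upper-bounds the treewidth. G has an edge, so its treewidth is at least 1. Therefore the treewidth is 1.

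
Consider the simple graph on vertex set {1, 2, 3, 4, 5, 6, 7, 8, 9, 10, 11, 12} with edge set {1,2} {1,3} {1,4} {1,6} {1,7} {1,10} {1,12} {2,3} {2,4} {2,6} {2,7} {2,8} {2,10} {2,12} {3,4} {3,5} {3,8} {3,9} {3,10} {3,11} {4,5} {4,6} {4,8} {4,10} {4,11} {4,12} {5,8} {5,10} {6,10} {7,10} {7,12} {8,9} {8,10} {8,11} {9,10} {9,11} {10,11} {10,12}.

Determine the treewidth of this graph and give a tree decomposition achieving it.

Treewidth 4.
One such decomposition:
Bags: B1 = {3, 4, 8, 10, 11}  B2 = {2, 3, 4, 8, 10}  B3 = {3, 4, 5, 8, 10}  B4 = {1, 2, 3, 4, 10}  B5 = {3, 8, 9, 10, 11}  B6 = {1, 2, 4, 6, 10}  B7 = {1, 2, 4, 10, 12}  B8 = {1, 2, 7, 10, 12}
Tree: B1–B2, B1–B3, B2–B4, B1–B5, B4–B6, B4–B7, B7–B8

Each bag holds 5 vertices, so the decomposition has width 4, which upper-bounds the treewidth. For the lower bound, the 5 vertices {3, 8, 9, 10, 11} are pairwise adjacent, and any tree decomposition puts a clique entirely inside one bag — forcing width ≥ 4. Therefore the treewidth is 4.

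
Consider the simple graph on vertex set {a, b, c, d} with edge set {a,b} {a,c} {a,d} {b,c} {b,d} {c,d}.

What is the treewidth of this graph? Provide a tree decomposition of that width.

With just one bag of size 4, the width is 4 − 1 = 3, so tw(G) ≤ 3. Conversely, {a, b, c, d} is a clique of size 4, and the vertices of any clique must share a bag in every tree decomposition; so some bag has ≥ 4 vertices and tw(G) ≥ 3. Hence tw(G) = 3 exactly.

Treewidth 3.
One such decomposition:
Bags: B1 = {a, b, c, d}
Tree: (single bag)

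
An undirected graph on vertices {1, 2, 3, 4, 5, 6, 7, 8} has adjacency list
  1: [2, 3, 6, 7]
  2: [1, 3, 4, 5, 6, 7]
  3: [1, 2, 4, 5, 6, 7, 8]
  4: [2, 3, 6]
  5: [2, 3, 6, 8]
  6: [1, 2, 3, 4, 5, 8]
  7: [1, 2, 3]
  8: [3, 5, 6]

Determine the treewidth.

3

A width-3 tree decomposition is:
Bags: B1 = {2, 3, 5, 6}  B2 = {1, 2, 3, 6}  B3 = {3, 5, 6, 8}  B4 = {2, 3, 4, 6}  B5 = {1, 2, 3, 7}
Tree: B1–B2, B1–B3, B2–B4, B2–B5
Each bag holds 4 vertices, so the decomposition has width 3, which upper-bounds the treewidth. Conversely, {3, 5, 6, 8} is a clique of size 4, and the vertices of any clique must share a bag in every tree decomposition; so some bag has ≥ 4 vertices and tw(G) ≥ 3. The upper and lower bounds meet at 3, so that is the treewidth.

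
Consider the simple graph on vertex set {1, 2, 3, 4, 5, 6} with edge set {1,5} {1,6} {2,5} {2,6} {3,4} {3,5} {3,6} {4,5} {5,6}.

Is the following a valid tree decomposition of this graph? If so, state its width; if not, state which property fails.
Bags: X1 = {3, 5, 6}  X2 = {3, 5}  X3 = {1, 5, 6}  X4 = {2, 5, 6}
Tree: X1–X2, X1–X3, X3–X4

No — vertex 4 appears in no bag.

A tree decomposition must satisfy three properties: every vertex lies in some bag; for every edge, both endpoints lie together in some bag; and for every vertex, the bags containing it form a connected subtree. Here vertex 4 appears in no bag, so the decomposition is invalid.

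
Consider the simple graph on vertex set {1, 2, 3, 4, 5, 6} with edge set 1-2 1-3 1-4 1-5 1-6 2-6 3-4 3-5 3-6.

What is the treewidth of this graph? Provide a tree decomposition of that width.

Every bag has size at most 3, so the width is 3 − 1 = 2 and tw(G) ≤ 2. Conversely, {1, 2, 6} is a clique of size 3, and the vertices of any clique must share a bag in every tree decomposition; so some bag has ≥ 3 vertices and tw(G) ≥ 2. Combining the bounds, tw(G) = 2.

Treewidth 2.
Bags: B1 = {1, 3, 4}  B2 = {1, 3, 5}  B3 = {1, 3, 6}  B4 = {1, 2, 6}
Tree: B1–B2, B1–B3, B3–B4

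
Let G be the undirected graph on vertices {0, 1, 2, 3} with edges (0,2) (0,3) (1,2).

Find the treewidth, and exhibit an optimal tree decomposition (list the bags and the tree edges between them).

Each bag holds 2 vertices, so the decomposition has width 1, which upper-bounds the treewidth. Any graph with an edge has treewidth ≥ 1, and G has the edge 3–0. Hence tw(G) = 1 exactly.

Treewidth 1.
One such decomposition:
Bags: B1 = {0, 3}  B2 = {0, 2}  B3 = {1, 2}
Tree: B1–B2, B2–B3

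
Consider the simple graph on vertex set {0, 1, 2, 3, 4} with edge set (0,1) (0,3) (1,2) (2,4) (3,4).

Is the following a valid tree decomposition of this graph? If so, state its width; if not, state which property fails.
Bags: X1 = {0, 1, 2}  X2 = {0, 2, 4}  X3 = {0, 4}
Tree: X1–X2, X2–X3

No — vertex 3 appears in no bag.

A tree decomposition must satisfy three properties: every vertex lies in some bag; for every edge, both endpoints lie together in some bag; and for every vertex, the bags containing it form a connected subtree. Here vertex 3 appears in no bag, so the decomposition is invalid.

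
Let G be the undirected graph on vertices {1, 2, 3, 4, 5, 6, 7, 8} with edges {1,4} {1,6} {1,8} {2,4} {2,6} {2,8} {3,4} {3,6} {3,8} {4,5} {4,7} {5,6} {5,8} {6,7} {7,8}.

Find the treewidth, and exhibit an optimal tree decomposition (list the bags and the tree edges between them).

The largest bag has 4 vertices, giving width 3; this decomposition certifies tw(G) ≤ 3. For the lower bound: the 4 vertex sets {5,6}, {1,8}, {4}, {3} are disjoint, each induces a connected subgraph, and every pair is joined by at least one edge of G. Contracting each set to a single vertex therefore yields K_{4} as a minor, and since treewidth is minor-monotone, tw(G) ≥ tw(K_{4}) = 3. The upper and lower bounds meet at 3, so that is the treewidth.

Treewidth 3.
One optimal decomposition is:
Bags: B1 = {4, 5, 6, 8}  B2 = {1, 4, 6, 8}  B3 = {3, 4, 6, 8}  B4 = {4, 6, 7, 8}  B5 = {2, 4, 6, 8}
Tree: B1–B2, B2–B3, B3–B4, B4–B5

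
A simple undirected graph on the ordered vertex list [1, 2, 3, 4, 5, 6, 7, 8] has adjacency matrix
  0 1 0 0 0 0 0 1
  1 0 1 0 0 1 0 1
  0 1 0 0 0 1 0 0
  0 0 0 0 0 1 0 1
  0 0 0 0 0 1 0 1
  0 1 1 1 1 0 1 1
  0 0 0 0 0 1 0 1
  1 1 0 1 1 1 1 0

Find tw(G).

2

A width-2 tree decomposition is:
Bags: B1 = {2, 6, 8}  B2 = {5, 6, 8}  B3 = {6, 7, 8}  B4 = {2, 3, 6}  B5 = {1, 2, 8}  B6 = {4, 6, 8}
Tree: B1–B2, B1–B3, B1–B4, B1–B5, B2–B6
Every bag has size at most 3, so the width is 3 − 1 = 2 and tw(G) ≤ 2. On the other hand G contains the 3-clique {1, 2, 8}. A clique must lie in a single bag of any decomposition, so no decomposition can have width below 2. Therefore the treewidth is 2.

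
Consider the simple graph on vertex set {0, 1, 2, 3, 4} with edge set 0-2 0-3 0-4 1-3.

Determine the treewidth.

1

A width-1 tree decomposition is:
Bags: B1 = {0, 3}  B2 = {0, 4}  B3 = {0, 2}  B4 = {1, 3}
Tree: B1–B2, B2–B3, B1–B4
Each bag holds 2 vertices, so the decomposition has width 1, which upper-bounds the treewidth. Any graph with an edge has treewidth ≥ 1, and G has the edge 3–0. Hence tw(G) = 1 exactly.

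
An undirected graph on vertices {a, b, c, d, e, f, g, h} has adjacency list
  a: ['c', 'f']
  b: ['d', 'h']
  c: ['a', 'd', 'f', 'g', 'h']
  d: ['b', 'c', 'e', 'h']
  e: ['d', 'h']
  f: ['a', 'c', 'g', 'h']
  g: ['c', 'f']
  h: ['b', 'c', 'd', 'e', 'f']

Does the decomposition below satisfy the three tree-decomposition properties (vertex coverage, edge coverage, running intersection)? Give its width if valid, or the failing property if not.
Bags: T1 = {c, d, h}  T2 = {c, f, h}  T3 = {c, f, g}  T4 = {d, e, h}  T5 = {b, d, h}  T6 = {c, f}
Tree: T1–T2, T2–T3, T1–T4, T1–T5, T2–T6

No — vertex a appears in no bag.

A tree decomposition must satisfy three properties: every vertex lies in some bag; for every edge, both endpoints lie together in some bag; and for every vertex, the bags containing it form a connected subtree. Here vertex a appears in no bag, so the decomposition is invalid.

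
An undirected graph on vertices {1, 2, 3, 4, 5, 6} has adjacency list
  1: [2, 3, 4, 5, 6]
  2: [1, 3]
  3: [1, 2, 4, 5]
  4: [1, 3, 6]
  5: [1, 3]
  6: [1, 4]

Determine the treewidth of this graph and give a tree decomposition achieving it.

Treewidth 2.
One optimal decomposition is:
Bags: B1 = {1, 2, 3}  B2 = {1, 3, 4}  B3 = {1, 3, 5}  B4 = {1, 4, 6}
Tree: B1–B2, B2–B3, B2–B4

Every bag has size at most 3, so the width is 3 − 1 = 2 and tw(G) ≤ 2. On the other hand G contains the 3-clique {1, 2, 3}. A clique must lie in a single bag of any decomposition, so no decomposition can have width below 2. The upper and lower bounds meet at 2, so that is the treewidth.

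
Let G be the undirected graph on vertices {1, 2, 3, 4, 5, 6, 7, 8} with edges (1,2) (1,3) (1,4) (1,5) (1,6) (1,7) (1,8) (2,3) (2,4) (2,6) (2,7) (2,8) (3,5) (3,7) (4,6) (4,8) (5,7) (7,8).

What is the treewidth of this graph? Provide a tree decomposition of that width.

Treewidth 3.
One optimal decomposition is:
Bags: B1 = {1, 2, 3, 7}  B2 = {1, 3, 5, 7}  B3 = {1, 2, 7, 8}  B4 = {1, 2, 4, 8}  B5 = {1, 2, 4, 6}
Tree: B1–B2, B1–B3, B3–B4, B4–B5

Each bag holds 4 vertices, so the decomposition has width 3, which upper-bounds the treewidth. On the other hand G contains the 4-clique {1, 2, 3, 7}. A clique must lie in a single bag of any decomposition, so no decomposition can have width below 3. Combining the bounds, tw(G) = 3.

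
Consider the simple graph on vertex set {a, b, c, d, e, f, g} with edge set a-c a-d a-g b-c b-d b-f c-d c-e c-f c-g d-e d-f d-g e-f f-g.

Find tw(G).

A width-3 tree decomposition is:
Bags: B1 = {b, c, d, f}  B2 = {c, d, f, g}  B3 = {c, d, e, f}  B4 = {a, c, d, g}
Tree: B1–B2, B2–B3, B2–B4
Each bag holds 4 vertices, so the decomposition has width 3, which upper-bounds the treewidth. For the lower bound, the 4 vertices {a, c, d, g} are pairwise adjacent, and any tree decomposition puts a clique entirely inside one bag — forcing width ≥ 3. Combining the bounds, tw(G) = 3.

3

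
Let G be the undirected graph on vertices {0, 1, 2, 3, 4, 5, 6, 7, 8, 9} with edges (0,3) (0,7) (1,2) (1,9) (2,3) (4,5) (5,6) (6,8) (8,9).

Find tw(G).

1

A width-1 tree decomposition is:
Bags: B1 = {0, 7}  B2 = {0, 3}  B3 = {2, 3}  B4 = {1, 2}  B5 = {1, 9}  B6 = {8, 9}  B7 = {6, 8}  B8 = {5, 6}  B9 = {4, 5}
Tree: B1–B2, B2–B3, B3–B4, B4–B5, B5–B6, B6–B7, B7–B8, B8–B9
Every bag has size at most 2, so the width is 2 − 1 = 1 and tw(G) ≤ 1. Any graph with an edge has treewidth ≥ 1, and G has the edge 7–0. The upper and lower bounds meet at 1, so that is the treewidth.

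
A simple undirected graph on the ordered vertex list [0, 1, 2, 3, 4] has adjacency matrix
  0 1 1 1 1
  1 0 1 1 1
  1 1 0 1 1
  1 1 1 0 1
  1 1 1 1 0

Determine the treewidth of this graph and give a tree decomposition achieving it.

With just one bag of size 5, the width is 5 − 1 = 4, so tw(G) ≤ 4. For the lower bound, the 5 vertices {0, 1, 2, 3, 4} are pairwise adjacent, and any tree decomposition puts a clique entirely inside one bag — forcing width ≥ 4. Hence tw(G) = 4 exactly.

Treewidth 4.
One such decomposition:
Bags: B1 = {0, 1, 2, 3, 4}
Tree: (single bag)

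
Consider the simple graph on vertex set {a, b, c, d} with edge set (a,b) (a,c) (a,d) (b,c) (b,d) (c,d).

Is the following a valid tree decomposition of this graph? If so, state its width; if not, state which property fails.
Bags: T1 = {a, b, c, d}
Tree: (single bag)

Yes; width 3.

Checking the three conditions: (i) the bags cover all of {a, b, c, d}; (ii) for each edge, some bag contains both endpoints; (iii) the bags containing any fixed vertex form a subtree. All hold, so the decomposition is valid with width 4 − 1 = 3.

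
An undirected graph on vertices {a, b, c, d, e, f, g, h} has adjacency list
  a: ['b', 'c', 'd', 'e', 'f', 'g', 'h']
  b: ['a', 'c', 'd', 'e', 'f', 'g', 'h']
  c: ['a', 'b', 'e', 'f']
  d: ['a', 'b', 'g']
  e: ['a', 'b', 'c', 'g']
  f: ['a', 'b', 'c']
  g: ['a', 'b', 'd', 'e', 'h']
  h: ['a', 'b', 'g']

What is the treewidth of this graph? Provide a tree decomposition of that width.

The largest bag has 4 vertices, giving width 3; this decomposition certifies tw(G) ≤ 3. For the lower bound, the 4 vertices {a, b, d, g} are pairwise adjacent, and any tree decomposition puts a clique entirely inside one bag — forcing width ≥ 3. Combining the bounds, tw(G) = 3.

Treewidth 3.
One optimal decomposition is:
Bags: B1 = {a, b, c, e}  B2 = {a, b, e, g}  B3 = {a, b, c, f}  B4 = {a, b, g, h}  B5 = {a, b, d, g}
Tree: B1–B2, B1–B3, B2–B4, B2–B5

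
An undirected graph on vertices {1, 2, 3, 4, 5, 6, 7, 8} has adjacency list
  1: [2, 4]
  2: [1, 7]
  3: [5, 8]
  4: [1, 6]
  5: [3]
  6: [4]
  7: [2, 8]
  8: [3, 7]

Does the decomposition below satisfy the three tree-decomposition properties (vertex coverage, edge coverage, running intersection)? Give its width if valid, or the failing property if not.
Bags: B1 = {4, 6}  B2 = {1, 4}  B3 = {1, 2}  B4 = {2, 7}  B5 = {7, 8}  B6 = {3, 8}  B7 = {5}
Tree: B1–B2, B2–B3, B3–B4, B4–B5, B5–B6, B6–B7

A tree decomposition must satisfy three properties: every vertex lies in some bag; for every edge, both endpoints lie together in some bag; and for every vertex, the bags containing it form a connected subtree. Here edge (3,5) lies in no bag, so the decomposition is invalid.

No — edge (3,5) lies in no bag.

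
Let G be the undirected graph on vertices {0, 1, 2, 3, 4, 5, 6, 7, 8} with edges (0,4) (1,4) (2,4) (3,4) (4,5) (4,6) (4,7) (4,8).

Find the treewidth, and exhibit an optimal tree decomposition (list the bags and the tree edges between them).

Treewidth 1.
One optimal decomposition is:
Bags: B1 = {4, 8}  B2 = {1, 4}  B3 = {2, 4}  B4 = {0, 4}  B5 = {4, 5}  B6 = {4, 7}  B7 = {3, 4}  B8 = {4, 6}
Tree: B1–B2, B1–B3, B1–B4, B1–B5, B2–B6, B6–B7, B5–B8

The largest bag has 2 vertices, giving width 1; this decomposition certifies tw(G) ≤ 1. Since G has at least one edge (e.g. 4–8), it is not an edgeless graph, so tw(G) ≥ 1. Combining the bounds, tw(G) = 1.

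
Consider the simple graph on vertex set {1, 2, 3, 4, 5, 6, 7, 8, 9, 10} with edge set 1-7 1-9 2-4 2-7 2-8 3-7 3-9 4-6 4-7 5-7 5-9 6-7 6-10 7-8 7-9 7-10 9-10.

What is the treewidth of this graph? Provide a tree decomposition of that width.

Each bag holds 3 vertices, so the decomposition has width 2, which upper-bounds the treewidth. Conversely, {2, 7, 8} is a clique of size 3, and the vertices of any clique must share a bag in every tree decomposition; so some bag has ≥ 3 vertices and tw(G) ≥ 2. The upper and lower bounds meet at 2, so that is the treewidth.

Treewidth 2.
One optimal decomposition is:
Bags: B1 = {4, 6, 7}  B2 = {2, 4, 7}  B3 = {2, 7, 8}  B4 = {6, 7, 10}  B5 = {7, 9, 10}  B6 = {3, 7, 9}  B7 = {1, 7, 9}  B8 = {5, 7, 9}
Tree: B1–B2, B2–B3, B1–B4, B4–B5, B5–B6, B6–B7, B6–B8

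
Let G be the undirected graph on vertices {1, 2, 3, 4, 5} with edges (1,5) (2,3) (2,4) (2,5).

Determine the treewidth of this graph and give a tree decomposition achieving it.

Treewidth 1.
One optimal decomposition is:
Bags: B1 = {2, 3}  B2 = {2, 4}  B3 = {2, 5}  B4 = {1, 5}
Tree: B1–B2, B1–B3, B3–B4

Every bag has size at most 2, so the width is 2 − 1 = 1 and tw(G) ≤ 1. Any graph with an edge has treewidth ≥ 1, and G has the edge 3–2. The upper and lower bounds meet at 1, so that is the treewidth.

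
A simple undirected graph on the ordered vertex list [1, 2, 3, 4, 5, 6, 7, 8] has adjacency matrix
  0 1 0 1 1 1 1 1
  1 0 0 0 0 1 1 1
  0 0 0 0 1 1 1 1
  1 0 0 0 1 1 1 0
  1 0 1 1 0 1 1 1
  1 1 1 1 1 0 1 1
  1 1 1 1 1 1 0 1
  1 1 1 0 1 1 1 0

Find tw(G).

4

A width-4 tree decomposition is:
Bags: B1 = {1, 5, 6, 7, 8}  B2 = {1, 4, 5, 6, 7}  B3 = {1, 2, 6, 7, 8}  B4 = {3, 5, 6, 7, 8}
Tree: B1–B2, B1–B3, B1–B4
Every bag has size at most 5, so the width is 5 − 1 = 4 and tw(G) ≤ 4. Conversely, {1, 2, 6, 7, 8} is a clique of size 5, and the vertices of any clique must share a bag in every tree decomposition; so some bag has ≥ 5 vertices and tw(G) ≥ 4. Therefore the treewidth is 4.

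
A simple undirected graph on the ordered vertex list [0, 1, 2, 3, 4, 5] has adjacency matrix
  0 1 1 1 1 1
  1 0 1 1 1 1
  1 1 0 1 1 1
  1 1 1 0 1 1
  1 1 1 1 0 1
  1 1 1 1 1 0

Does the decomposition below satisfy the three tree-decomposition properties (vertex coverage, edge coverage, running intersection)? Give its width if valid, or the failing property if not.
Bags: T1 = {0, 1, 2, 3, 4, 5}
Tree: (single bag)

Yes; width 5.

Vertex coverage: the bags together contain {0, 1, 2, 3, 4, 5}, the full vertex set. Edge coverage: each edge of G has both endpoints in at least one bag. Running intersection: for every vertex, the bags containing it form a connected subtree. All three properties hold, so this is a valid tree decomposition of width max|bag| − 1 = 5, and hence tw(G) ≤ 5.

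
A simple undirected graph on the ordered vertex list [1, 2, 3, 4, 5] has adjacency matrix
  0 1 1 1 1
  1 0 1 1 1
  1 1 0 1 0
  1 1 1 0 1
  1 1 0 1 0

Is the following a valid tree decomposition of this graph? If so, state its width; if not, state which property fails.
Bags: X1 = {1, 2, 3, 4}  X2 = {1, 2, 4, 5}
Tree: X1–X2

Yes; width 3.

Every vertex of G appears in some bag (union = {1, 2, 3, 4, 5}); every edge is covered by a bag; and for each vertex v the set of bags containing v is connected in the bag tree. The decomposition is therefore valid. The largest bag has 4 vertices, so the width is 3.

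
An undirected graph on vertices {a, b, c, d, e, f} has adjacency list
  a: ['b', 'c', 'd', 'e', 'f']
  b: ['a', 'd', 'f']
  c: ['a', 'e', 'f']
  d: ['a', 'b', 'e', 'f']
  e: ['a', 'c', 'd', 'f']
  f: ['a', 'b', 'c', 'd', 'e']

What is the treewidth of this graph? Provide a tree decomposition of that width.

Treewidth 3.
One such decomposition:
Bags: B1 = {a, d, e, f}  B2 = {a, c, e, f}  B3 = {a, b, d, f}
Tree: B1–B2, B1–B3

Each bag holds 4 vertices, so the decomposition has width 3, which upper-bounds the treewidth. On the other hand G contains the 4-clique {a, d, e, f}. A clique must lie in a single bag of any decomposition, so no decomposition can have width below 3. The upper and lower bounds meet at 3, so that is the treewidth.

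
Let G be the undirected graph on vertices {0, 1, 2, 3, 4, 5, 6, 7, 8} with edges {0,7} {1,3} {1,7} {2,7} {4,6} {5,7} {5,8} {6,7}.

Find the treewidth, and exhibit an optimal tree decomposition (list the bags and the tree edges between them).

Each bag holds 2 vertices, so the decomposition has width 1, which upper-bounds the treewidth. Since G has at least one edge (e.g. 0–7), it is not an edgeless graph, so tw(G) ≥ 1. The upper and lower bounds meet at 1, so that is the treewidth.

Treewidth 1.
One optimal decomposition is:
Bags: B1 = {0, 7}  B2 = {6, 7}  B3 = {1, 7}  B4 = {5, 7}  B5 = {4, 6}  B6 = {5, 8}  B7 = {2, 7}  B8 = {1, 3}
Tree: B1–B2, B1–B3, B3–B4, B2–B5, B4–B6, B2–B7, B3–B8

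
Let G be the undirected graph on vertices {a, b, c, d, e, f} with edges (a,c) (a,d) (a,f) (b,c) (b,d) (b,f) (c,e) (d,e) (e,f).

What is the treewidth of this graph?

3

A width-3 tree decomposition is:
Bags: B1 = {a, b, d, e}  B2 = {a, b, e, f}  B3 = {a, b, c, e}
Tree: B1–B2, B2–B3
Every bag has size at most 4, so the width is 4 − 1 = 3 and tw(G) ≤ 3. For the lower bound: the 4 vertex sets {d,e}, {b,f}, {a}, {c} are disjoint, each induces a connected subgraph, and every pair is joined by at least one edge of G. Contracting each set to a single vertex therefore yields K_{4} as a minor, and since treewidth is minor-monotone, tw(G) ≥ tw(K_{4}) = 3. Combining the bounds, tw(G) = 3.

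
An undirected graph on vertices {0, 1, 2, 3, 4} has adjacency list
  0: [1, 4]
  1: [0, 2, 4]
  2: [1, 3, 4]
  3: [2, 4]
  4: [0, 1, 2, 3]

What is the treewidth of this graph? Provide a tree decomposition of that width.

Treewidth 2.
Bags: B1 = {0, 1, 4}  B2 = {1, 2, 4}  B3 = {2, 3, 4}
Tree: B1–B2, B2–B3

Each bag holds 3 vertices, so the decomposition has width 2, which upper-bounds the treewidth. For the lower bound, the 3 vertices {0, 1, 4} are pairwise adjacent, and any tree decomposition puts a clique entirely inside one bag — forcing width ≥ 2. Combining the bounds, tw(G) = 2.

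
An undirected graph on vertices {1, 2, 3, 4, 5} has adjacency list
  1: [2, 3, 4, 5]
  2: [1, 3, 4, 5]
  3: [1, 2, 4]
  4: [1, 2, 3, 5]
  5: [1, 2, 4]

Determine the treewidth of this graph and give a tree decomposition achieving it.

Treewidth 3.
One optimal decomposition is:
Bags: B1 = {1, 2, 4, 5}  B2 = {1, 2, 3, 4}
Tree: B1–B2

Each bag holds 4 vertices, so the decomposition has width 3, which upper-bounds the treewidth. For the lower bound, the 4 vertices {1, 2, 3, 4} are pairwise adjacent, and any tree decomposition puts a clique entirely inside one bag — forcing width ≥ 3. Therefore the treewidth is 3.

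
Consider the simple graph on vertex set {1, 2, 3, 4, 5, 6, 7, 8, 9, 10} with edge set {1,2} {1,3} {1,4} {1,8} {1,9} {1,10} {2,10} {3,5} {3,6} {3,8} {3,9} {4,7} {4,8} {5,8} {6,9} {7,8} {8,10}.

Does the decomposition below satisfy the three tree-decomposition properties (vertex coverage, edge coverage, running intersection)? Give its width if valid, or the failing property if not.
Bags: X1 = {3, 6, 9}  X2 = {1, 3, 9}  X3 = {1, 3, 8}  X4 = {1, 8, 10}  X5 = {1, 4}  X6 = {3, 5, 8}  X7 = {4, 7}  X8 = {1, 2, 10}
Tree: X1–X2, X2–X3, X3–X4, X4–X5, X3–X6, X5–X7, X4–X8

A tree decomposition must satisfy three properties: every vertex lies in some bag; for every edge, both endpoints lie together in some bag; and for every vertex, the bags containing it form a connected subtree. Here edge (8,4) lies in no bag, so the decomposition is invalid.

No — edge (8,4) lies in no bag.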